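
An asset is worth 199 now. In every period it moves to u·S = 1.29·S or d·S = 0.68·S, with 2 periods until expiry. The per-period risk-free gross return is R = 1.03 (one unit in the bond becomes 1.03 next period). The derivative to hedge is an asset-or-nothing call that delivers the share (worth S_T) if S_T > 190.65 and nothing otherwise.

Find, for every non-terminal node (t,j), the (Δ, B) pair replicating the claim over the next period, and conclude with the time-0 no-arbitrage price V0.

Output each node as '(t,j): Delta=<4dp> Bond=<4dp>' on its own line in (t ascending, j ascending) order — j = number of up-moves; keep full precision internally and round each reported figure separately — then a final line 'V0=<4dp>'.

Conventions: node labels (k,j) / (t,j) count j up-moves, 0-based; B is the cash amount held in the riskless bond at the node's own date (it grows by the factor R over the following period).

No-arbitrage ⇒ martingale measure with p* = (R−d)/(u−d) = 0.5738.
Payoffs at expiry: V(2,0)=0.0000, V(2,1)=0.0000, V(2,2)=331.1559
(1,0): S=135.3200. Δ = (V_up−V_dn)/(S_up−S_dn) = (0.0000−0.0000)/(174.5628−92.0176) = 0.0000. V = [p*·0.0000 + (1−p*)·0.0000]/1.03 = 0.0000. B = V − Δ·S = 0.0000.
(1,1): S=256.7100. Δ = (V_up−V_dn)/(S_up−S_dn) = (331.1559−0.0000)/(331.1559−174.5628) = 2.1148. V = [p*·331.1559 + (1−p*)·0.0000]/1.03 = 184.4733. B = V − Δ·S = -358.4052.
(0,0): S=199.0000. Δ = (V_up−V_dn)/(S_up−S_dn) = (184.4733−0.0000)/(256.7100−135.3200) = 1.5197. V = [p*·184.4733 + (1−p*)·0.0000]/1.03 = 102.7625. B = V − Δ·S = -199.6528.
As a check, the time-0 holding Δ(0,0)·S0 + B(0,0) comes to 102.7625 — exactly V0.

(0,0): Delta=1.5197 Bond=-199.6528
(1,0): Delta=0.0000 Bond=0.0000
(1,1): Delta=2.1148 Bond=-358.4052
V0=102.7625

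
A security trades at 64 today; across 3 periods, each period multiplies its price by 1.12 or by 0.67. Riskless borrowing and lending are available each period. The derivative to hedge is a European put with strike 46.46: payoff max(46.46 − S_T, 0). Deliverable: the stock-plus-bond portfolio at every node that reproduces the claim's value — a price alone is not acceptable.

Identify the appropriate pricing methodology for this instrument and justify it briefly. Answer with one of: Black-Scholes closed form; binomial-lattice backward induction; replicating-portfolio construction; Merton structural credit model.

Key observation: since the answer must list Δ and B at each node of the 1.12/0.67 lattice on 64, the replicating-portfolio method — solving the two-state system at every node — is the one that applies.

framework: replicating-portfolio construction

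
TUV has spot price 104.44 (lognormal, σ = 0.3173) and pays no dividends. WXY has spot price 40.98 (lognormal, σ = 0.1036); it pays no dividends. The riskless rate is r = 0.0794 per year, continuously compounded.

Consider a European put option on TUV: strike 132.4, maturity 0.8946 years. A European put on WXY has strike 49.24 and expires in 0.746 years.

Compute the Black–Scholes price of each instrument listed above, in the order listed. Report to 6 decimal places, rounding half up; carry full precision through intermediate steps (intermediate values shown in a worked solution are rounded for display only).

[TUV put K=132.4]
σ√T = 0.3173·√0.8946 = 0.300113
d₁ = (ln(S/K) + (r+σ²/2)T) / (σ√T) = (ln(104.44/132.4) + (0.0794+0.3173²/2)·0.8946) / 0.300113 = (-0.237215 + 0.116065) / 0.300113 = -0.403681
d₂ = d₁ − σ√T = -0.403681 − 0.300113 = -0.703794
e^{−rT} = 0.931433
N(−d₁) = 0.656776,  N(−d₂) = 0.759219
price = K·e^{−rT}·N(−d₂) − S·N(−d₁) = 93.628226 − 68.593718 = 25.034507
[WXY put K=49.24]
σ√T = 0.1036·√0.746 = 0.089481
d₁ = (ln(S/K) + (r+σ²/2)T) / (σ√T) = (ln(40.98/49.24) + (0.0794+0.1036²/2)·0.746) / 0.089481 = (-0.183622 + 0.063236) / 0.089481 = -1.345390
d₂ = d₁ − σ√T = -1.345390 − 0.089481 = -1.434870
e^{−rT} = 0.942488
N(−d₁) = 0.910750,  N(−d₂) = 0.924338
price = K·e^{−rT}·N(−d₂) − S·N(−d₁) = 42.896765 − 37.322548 = 5.574218

price(TUV put K=132.4) = 25.034507
price(WXY put K=49.24) = 5.574218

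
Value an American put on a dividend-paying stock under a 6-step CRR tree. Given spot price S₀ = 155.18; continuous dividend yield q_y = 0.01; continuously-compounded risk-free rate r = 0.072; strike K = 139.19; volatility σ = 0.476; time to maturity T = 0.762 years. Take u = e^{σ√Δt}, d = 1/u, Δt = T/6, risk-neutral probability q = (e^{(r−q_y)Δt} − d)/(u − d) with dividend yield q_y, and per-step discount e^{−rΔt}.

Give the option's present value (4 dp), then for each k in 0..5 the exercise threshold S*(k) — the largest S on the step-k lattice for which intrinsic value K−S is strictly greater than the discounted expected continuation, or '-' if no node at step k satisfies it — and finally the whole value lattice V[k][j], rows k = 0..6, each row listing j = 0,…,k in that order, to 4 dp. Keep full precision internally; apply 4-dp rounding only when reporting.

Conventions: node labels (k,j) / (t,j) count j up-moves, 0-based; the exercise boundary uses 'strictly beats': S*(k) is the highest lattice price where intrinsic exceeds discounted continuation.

Δt=0.12700, u=1.18487, d=0.84398, q=0.48088, disc=e^(-rΔt)=0.99090
k=6 terminal: V=max(K-S,0) → 83.1093 60.4575 28.6562 0.0000 0.0000 0.0000 0.0000
k=5: j=0 S=66.4483 intr=72.7417 cont=71.5591 V=72.7417[EX]; j=1 S=93.2877 intr=45.9023 cont=44.7537 V=45.9023[EX]; j=2 S=130.9680 intr=8.2220 cont=14.7406 V=14.7406[hold]; j=3 S=183.8680 intr=0.0000 cont=0.0000 V=0.0000[hold]; j=4 S=258.1351 intr=0.0000 cont=0.0000 V=0.0000[hold]; j=5 S=362.3997 intr=0.0000 cont=0.0000 V=0.0000[hold]  S*(5)=93.2877
k=4: j=0 S=78.7325 intr=60.4575 cont=59.2905 V=60.4575[EX]; j=1 S=110.5338 intr=28.6562 cont=30.6357 V=30.6357[hold]; j=2 S=155.1800 intr=0.0000 cont=7.5824 V=7.5824[hold]; j=3 S=217.8595 intr=0.0000 cont=0.0000 V=0.0000[hold]; j=4 S=305.8563 intr=0.0000 cont=0.0000 V=0.0000[hold]  S*(4)=78.7325
k=3: j=0 S=93.2877 intr=45.9023 cont=45.6970 V=45.9023[EX]; j=1 S=130.9680 intr=8.2220 cont=19.3718 V=19.3718[hold]; j=2 S=183.8680 intr=0.0000 cont=3.9003 V=3.9003[hold]; j=3 S=258.1351 intr=0.0000 cont=0.0000 V=0.0000[hold]  S*(3)=93.2877
k=2: j=0 S=110.5338 intr=28.6562 cont=32.8426 V=32.8426[hold]; j=1 S=155.1800 intr=0.0000 cont=11.8233 V=11.8233[hold]; j=2 S=217.8595 intr=0.0000 cont=2.0063 V=2.0063[hold]  S*(2)=-
k=1: j=0 S=130.9680 intr=8.2220 cont=22.5278 V=22.5278[hold]; j=1 S=183.8680 intr=0.0000 cont=7.0378 V=7.0378[hold]  S*(1)=-
k=0: j=0 S=155.1800 intr=0.0000 cont=14.9417 V=14.9417[hold]  S*(0)=-

price = 14.9417
boundary = - - - 93.2877 78.7325 93.2877
tree:
14.9417
22.5278 7.0378
32.8426 11.8233 2.0063
45.9023 19.3718 3.9003 0.0000
60.4575 30.6357 7.5824 0.0000 0.0000
72.7417 45.9023 14.7406 0.0000 0.0000 0.0000
83.1093 60.4575 28.6562 0.0000 0.0000 0.0000 0.0000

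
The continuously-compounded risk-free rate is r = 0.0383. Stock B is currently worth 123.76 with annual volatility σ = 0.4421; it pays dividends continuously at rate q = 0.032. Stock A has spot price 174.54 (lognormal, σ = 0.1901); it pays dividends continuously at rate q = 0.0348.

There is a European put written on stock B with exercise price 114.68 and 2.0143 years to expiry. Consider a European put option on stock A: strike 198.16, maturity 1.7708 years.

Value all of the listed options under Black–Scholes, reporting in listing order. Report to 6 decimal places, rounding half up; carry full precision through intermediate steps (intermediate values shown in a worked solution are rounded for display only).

[stock B put K=114.68]
σ√T = 0.4421·√2.0143 = 0.627455
d₁ = (ln(S/K) + (r−q+σ²/2)T) / (σ√T) = (ln(123.76/114.68) + (0.0383−0.032+0.4421²/2)·2.0143) / 0.627455 = (0.076199 + 0.209540) / 0.627455 = 0.455393
d₂ = d₁ − σ√T = 0.455393 − 0.627455 = -0.172062
e^{−rT} = 0.925753
e^{−qT} = 0.937576
N(−d₁) = 0.324413,  N(−d₂) = 0.568306
price = K·e^{−rT}·N(−d₂) − S·e^{−qT}·N(−d₁) = 60.334379 − 37.643100 = 22.691279
[stock A put K=198.16]
σ√T = 0.1901·√1.7708 = 0.252969
d₁ = (ln(S/K) + (r−q+σ²/2)T) / (σ√T) = (ln(174.54/198.16) + (0.0383−0.0348+0.1901²/2)·1.7708) / 0.252969 = (-0.126921 + 0.038194) / 0.252969 = -0.350741
d₂ = d₁ − σ√T = -0.350741 − 0.252969 = -0.603710
e^{−rT} = 0.934427
e^{−qT} = 0.940236
N(−d₁) = 0.637109,  N(−d₂) = 0.726982
price = K·e^{−rT}·N(−d₂) − S·e^{−qT}·N(−d₁) = 134.612333 − 104.555174 = 30.057159

price(stock B put K=114.68) = 22.691279
price(stock A put K=198.16) = 30.057159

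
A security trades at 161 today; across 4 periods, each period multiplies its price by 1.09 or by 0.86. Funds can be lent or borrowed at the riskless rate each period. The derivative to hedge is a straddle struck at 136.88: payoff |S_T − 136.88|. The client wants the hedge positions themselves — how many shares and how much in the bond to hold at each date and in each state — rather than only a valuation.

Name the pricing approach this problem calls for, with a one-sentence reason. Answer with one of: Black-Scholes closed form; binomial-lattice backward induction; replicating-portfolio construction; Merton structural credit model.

Key observation: the deliverable is the dynamic trading strategy on the 4-step tree (spot 161, moves 1.09 and 0.86), so the valuation must go through the node-by-node replicating-portfolio solve.

framework: replicating-portfolio construction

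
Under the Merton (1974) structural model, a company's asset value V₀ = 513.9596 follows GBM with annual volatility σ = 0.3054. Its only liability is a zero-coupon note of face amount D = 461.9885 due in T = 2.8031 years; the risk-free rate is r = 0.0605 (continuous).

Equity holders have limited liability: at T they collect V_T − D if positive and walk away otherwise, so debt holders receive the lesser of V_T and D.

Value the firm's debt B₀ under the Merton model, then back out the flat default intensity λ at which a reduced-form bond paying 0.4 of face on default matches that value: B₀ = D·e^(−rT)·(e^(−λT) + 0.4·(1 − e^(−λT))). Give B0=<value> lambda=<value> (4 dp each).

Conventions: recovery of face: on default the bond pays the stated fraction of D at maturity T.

Apply the equity-as-call identities (strike 461.9885, horizon 2.8031 years):
d₁ = [ln(V₀/D) + (r + σ²/2)T] / (σ√T)
   = [ln(513.9596/461.9885) + (0.0605 + 0.5·0.3054²)·2.8031] / (0.3054·√2.8031)
   = [0.106605 + 0.300309] / 0.511315 = 0.795818
d₂ = d₁ − σ√T = 0.795818 − 0.511315 = 0.284503
N(d₁) = 0.786931,  N(d₂) = 0.611988,  e^(−rT) = 0.844013
E₀ = V₀·N(d₁) − D·e^(−rT)·N(d₂)
   = 513.9596·0.786931 − 461.9885·0.844013·0.611988 = 165.821980
B₀ = V₀ − E₀ = 513.9596 − 165.821980 = 348.137620
e^(−λT) = (B₀·e^(rT)/D − 0.4)/(1 − 0.4) = (348.1376·1.184816/461.9885 − 0.4)/0.6 = 0.82138994
λ = −ln(0.82138994)/2.8031 = 0.070193

B0=348.1376 lambda=0.0702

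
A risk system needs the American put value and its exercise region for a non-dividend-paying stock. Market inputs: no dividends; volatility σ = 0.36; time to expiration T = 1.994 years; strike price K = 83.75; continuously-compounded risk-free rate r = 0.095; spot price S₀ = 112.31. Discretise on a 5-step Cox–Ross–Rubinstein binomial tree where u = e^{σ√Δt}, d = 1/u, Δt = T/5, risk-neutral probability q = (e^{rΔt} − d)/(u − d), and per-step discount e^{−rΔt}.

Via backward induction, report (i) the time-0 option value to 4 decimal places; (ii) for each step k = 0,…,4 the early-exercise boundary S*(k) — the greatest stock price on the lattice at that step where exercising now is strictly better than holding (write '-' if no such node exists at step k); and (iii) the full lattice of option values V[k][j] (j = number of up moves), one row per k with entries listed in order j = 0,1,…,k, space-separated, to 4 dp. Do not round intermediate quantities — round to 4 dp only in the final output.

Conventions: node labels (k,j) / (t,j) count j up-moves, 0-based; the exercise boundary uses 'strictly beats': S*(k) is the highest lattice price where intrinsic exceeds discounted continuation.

params: Δt=0.39880 u=1.25526 d=0.79665 q=0.52760 e^(-rΔt)=0.96282
t_5 payoffs: 47.7128 26.9670 0.0000 0.0000 0.0000 0.0000
t_4: node(4,0) S=45.2360 payoff=38.5140 vs cont=35.4004 → 38.5140 [stop]  node(4,1) S=71.2773 payoff=12.4727 vs cont=12.2655 → 12.4727 [stop]  node(4,2) S=112.3100 payoff=0.0000 vs cont=0.0000 → 0.0000 [wait]  node(4,3) S=176.9642 payoff=0.0000 vs cont=0.0000 → 0.0000 [wait]  node(4,4) S=278.8382 payoff=0.0000 vs cont=0.0000 → 0.0000 [wait]  ⇒ S*(4)=71.2773
t_3: node(3,0) S=56.7830 payoff=26.9670 vs cont=23.8534 → 26.9670 [stop]  node(3,1) S=89.4715 payoff=0.0000 vs cont=5.6730 → 5.6730 [wait]  node(3,2) S=140.9782 payoff=0.0000 vs cont=0.0000 → 0.0000 [wait]  node(3,3) S=222.1359 payoff=0.0000 vs cont=0.0000 → 0.0000 [wait]  ⇒ S*(3)=56.7830
t_2: node(2,0) S=71.2773 payoff=12.4727 vs cont=15.1474 → 15.1474 [wait]  node(2,1) S=112.3100 payoff=0.0000 vs cont=2.5803 → 2.5803 [wait]  node(2,2) S=176.9642 payoff=0.0000 vs cont=0.0000 → 0.0000 [wait]  ⇒ S*(2)=-
t_1: node(1,0) S=89.4715 payoff=0.0000 vs cont=8.2003 → 8.2003 [wait]  node(1,1) S=140.9782 payoff=0.0000 vs cont=1.1736 → 1.1736 [wait]  ⇒ S*(1)=-
t_0: node(0,0) S=112.3100 payoff=0.0000 vs cont=4.3259 → 4.3259 [wait]  ⇒ S*(0)=-

price = 4.3259
boundary = - - - 56.7830 71.2773
tree:
4.3259
8.2003 1.1736
15.1474 2.5803 0.0000
26.9670 5.6730 0.0000 0.0000
38.5140 12.4727 0.0000 0.0000 0.0000
47.7128 26.9670 0.0000 0.0000 0.0000 0.0000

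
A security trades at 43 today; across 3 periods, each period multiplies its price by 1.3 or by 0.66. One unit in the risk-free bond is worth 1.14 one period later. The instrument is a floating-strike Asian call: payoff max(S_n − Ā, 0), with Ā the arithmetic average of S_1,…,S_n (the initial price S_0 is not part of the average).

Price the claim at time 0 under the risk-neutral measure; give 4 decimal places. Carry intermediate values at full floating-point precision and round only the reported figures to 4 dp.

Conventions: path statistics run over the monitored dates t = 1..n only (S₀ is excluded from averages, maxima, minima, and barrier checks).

price = 6.8159

Risk-neutral up-probability p* = (R−d)/(u−d) = (1.14−0.66)/(1.3−0.66) = 0.7500; the claim prices as the p*-weighted sum of path payoffs discounted by R^3.
Enumerate all 2^3 = 8 price paths (U = up ×1.3, D = down ×0.66); each path with k up-moves has probability p*^k·(1−p*)^(3−k).
DDD: Ā=19.8244, payoff=0.0000, prob=0.015625
UDD: Ā=39.0480, payoff=0.0000, prob=0.046875
DUD: Ā=29.8747, payoff=0.0000, prob=0.046875
UUD: Ā=58.8441, payoff=0.0000, prob=0.140625
DDU: Ā=23.8203, payoff=0.5298, prob=0.046875
UDU: Ā=46.9187, payoff=1.0435, prob=0.140625
DUU: Ā=37.7454, payoff=10.2168, prob=0.140625
UUU: Ā=74.3470, payoff=20.1240, prob=0.421875
Price = Σ prob·payoff / R^3 = 10.098120 / 1.481544 = 6.8159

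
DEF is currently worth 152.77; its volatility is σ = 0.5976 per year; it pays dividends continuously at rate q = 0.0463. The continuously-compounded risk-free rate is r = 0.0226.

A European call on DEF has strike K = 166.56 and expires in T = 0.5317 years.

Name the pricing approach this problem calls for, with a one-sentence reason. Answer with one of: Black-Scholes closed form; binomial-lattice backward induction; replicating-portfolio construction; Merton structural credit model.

Key observation: with DEF following a GBM at constant σ and r, the European call struck at 166.56 prices in closed form — nothing here needs a stepwise model or a balance sheet.

framework: Black-Scholes closed form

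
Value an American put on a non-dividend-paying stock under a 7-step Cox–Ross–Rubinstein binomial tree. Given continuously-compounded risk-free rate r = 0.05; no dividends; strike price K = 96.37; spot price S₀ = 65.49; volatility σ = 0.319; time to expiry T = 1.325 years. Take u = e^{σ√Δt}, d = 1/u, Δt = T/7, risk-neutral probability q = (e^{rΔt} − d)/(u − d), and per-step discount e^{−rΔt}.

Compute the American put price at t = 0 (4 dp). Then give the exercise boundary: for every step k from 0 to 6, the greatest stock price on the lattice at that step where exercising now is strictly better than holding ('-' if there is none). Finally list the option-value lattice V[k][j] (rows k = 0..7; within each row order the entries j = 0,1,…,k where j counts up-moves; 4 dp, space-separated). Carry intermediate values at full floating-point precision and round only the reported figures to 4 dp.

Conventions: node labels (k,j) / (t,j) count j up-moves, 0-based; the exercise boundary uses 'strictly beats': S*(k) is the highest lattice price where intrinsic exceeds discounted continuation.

price = 30.8800
boundary = 65.4900 57.0034 65.4900 57.0034 65.4900 75.2401 65.4900
tree:
30.8800
39.3666 22.5442
46.7535 30.8800 14.6211
53.1832 39.3666 21.7646 7.7418
58.7796 46.7535 30.8800 13.0456 2.5749
63.6508 53.1832 39.3666 21.1299 5.1936 0.0000
67.8908 58.7796 46.7535 30.8800 10.4757 0.0000 0.0000
71.5813 63.6508 53.1832 39.3666 21.1299 0.0000 0.0000 0.0000

Δt=0.18929  u=1.14888  d=0.87041  q=0.49951  discount=0.99058
step 7 (expiry): payoffs max(K−S,0) = 71.5813 63.6508 53.1832 39.3666 21.1299 0.0000 0.0000 0.0000
step 6: (k=6,j=0): S=28.4792, K−S=67.8908, hold=66.9830 ⇒ V=67.8908 exercise | (k=6,j=1): S=37.5904, K−S=58.7796, hold=57.8718 ⇒ V=58.7796 exercise | (k=6,j=2): S=49.6165, K−S=46.7535, hold=45.8458 ⇒ V=46.7535 exercise | (k=6,j=3): S=65.4900, K−S=30.8800, hold=29.9722 ⇒ V=30.8800 exercise | (k=6,j=4): S=86.4419, K−S=9.9281, hold=10.4757 ⇒ V=10.4757 continue | (k=6,j=5): S=114.0967, K−S=0.0000, hold=0.0000 ⇒ V=0.0000 continue | (k=6,j=6): S=150.5991, K−S=0.0000, hold=0.0000 ⇒ V=0.0000 continue  boundary S*=65.4900
step 5: (k=5,j=0): S=32.7192, K−S=63.6508, hold=62.7431 ⇒ V=63.6508 exercise | (k=5,j=1): S=43.1868, K−S=53.1832, hold=52.2754 ⇒ V=53.1832 exercise | (k=5,j=2): S=57.0034, K−S=39.3666, hold=38.4589 ⇒ V=39.3666 exercise | (k=5,j=3): S=75.2401, K−S=21.1299, hold=20.4930 ⇒ V=21.1299 exercise | (k=5,j=4): S=99.3113, K−S=0.0000, hold=5.1936 ⇒ V=5.1936 continue | (k=5,j=5): S=131.0834, K−S=0.0000, hold=0.0000 ⇒ V=0.0000 continue  boundary S*=75.2401
step 4: (k=4,j=0): S=37.5904, K−S=58.7796, hold=57.8718 ⇒ V=58.7796 exercise | (k=4,j=1): S=49.6165, K−S=46.7535, hold=45.8458 ⇒ V=46.7535 exercise | (k=4,j=2): S=65.4900, K−S=30.8800, hold=29.9722 ⇒ V=30.8800 exercise | (k=4,j=3): S=86.4419, K−S=9.9281, hold=13.0456 ⇒ V=13.0456 continue | (k=4,j=4): S=114.0967, K−S=0.0000, hold=2.5749 ⇒ V=2.5749 continue  boundary S*=65.4900
step 3: (k=3,j=0): S=43.1868, K−S=53.1832, hold=52.2754 ⇒ V=53.1832 exercise | (k=3,j=1): S=57.0034, K−S=39.3666, hold=38.4589 ⇒ V=39.3666 exercise | (k=3,j=2): S=75.2401, K−S=21.1299, hold=21.7646 ⇒ V=21.7646 continue | (k=3,j=3): S=99.3113, K−S=0.0000, hold=7.7418 ⇒ V=7.7418 continue  boundary S*=57.0034
step 2: (k=2,j=0): S=49.6165, K−S=46.7535, hold=45.8458 ⇒ V=46.7535 exercise | (k=2,j=1): S=65.4900, K−S=30.8800, hold=30.2863 ⇒ V=30.8800 exercise | (k=2,j=2): S=86.4419, K−S=9.9281, hold=14.6211 ⇒ V=14.6211 continue  boundary S*=65.4900
step 1: (k=1,j=0): S=57.0034, K−S=39.3666, hold=38.4589 ⇒ V=39.3666 exercise | (k=1,j=1): S=75.2401, K−S=21.1299, hold=22.5442 ⇒ V=22.5442 continue  boundary S*=57.0034
step 0: (k=0,j=0): S=65.4900, K−S=30.8800, hold=30.6720 ⇒ V=30.8800 exercise  boundary S*=65.4900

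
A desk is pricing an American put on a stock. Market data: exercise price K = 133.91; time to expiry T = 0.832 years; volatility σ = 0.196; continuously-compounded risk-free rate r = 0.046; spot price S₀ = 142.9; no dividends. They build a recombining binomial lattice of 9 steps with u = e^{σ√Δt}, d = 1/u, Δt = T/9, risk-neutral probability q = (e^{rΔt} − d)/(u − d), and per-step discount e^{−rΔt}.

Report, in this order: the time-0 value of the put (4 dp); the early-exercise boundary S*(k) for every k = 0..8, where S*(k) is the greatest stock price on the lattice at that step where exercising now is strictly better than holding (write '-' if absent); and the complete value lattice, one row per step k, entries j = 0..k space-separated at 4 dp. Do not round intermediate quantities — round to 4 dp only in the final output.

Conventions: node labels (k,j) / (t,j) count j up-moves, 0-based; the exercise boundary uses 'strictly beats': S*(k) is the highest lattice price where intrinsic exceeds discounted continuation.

price = 4.3682
boundary = - - - - 112.5922 106.0785 112.5922 119.5059 126.8441
tree:
4.3682
6.8121 2.1556
10.3225 3.6383 0.8092
15.1254 5.9884 1.5061 0.1747
21.3178 9.5523 2.7587 0.3662 0.0000
27.8315 14.6424 4.9476 0.7675 0.0000 0.0000
33.9684 21.3178 8.6211 1.6086 0.0000 0.0000 0.0000
39.7502 27.8315 14.4041 3.3713 0.0000 0.0000 0.0000 0.0000
45.1976 33.9684 21.3178 7.0659 0.0000 0.0000 0.0000 0.0000 0.0000
50.3298 39.7502 27.8315 14.4041 0.0000 0.0000 0.0000 0.0000 0.0000 0.0000

params: Δt=0.09244 u=1.06140 d=0.94215 q=0.52084 e^(-rΔt)=0.99576
t_9 payoffs: 50.3298 39.7502 27.8315 14.4041 0.0000 0.0000 0.0000 0.0000 0.0000 0.0000
t_8: node(8,0) S=88.7124 payoff=45.1976 vs cont=44.6294 → 45.1976 [stop]  node(8,1) S=99.9416 payoff=33.9684 vs cont=33.4002 → 33.9684 [stop]  node(8,2) S=112.5922 payoff=21.3178 vs cont=20.7496 → 21.3178 [stop]  node(8,3) S=126.8441 payoff=7.0659 vs cont=6.8726 → 7.0659 [stop]  node(8,4) S=142.9000 payoff=0.0000 vs cont=0.0000 → 0.0000 [wait]  node(8,5) S=160.9883 payoff=0.0000 vs cont=0.0000 → 0.0000 [wait]  node(8,6) S=181.3661 payoff=0.0000 vs cont=0.0000 → 0.0000 [wait]  node(8,7) S=204.3234 payoff=0.0000 vs cont=0.0000 → 0.0000 [wait]  node(8,8) S=230.1866 payoff=0.0000 vs cont=0.0000 → 0.0000 [wait]  ⇒ S*(8)=126.8441
t_7: node(7,0) S=94.1598 payoff=39.7502 vs cont=39.1820 → 39.7502 [stop]  node(7,1) S=106.0785 payoff=27.8315 vs cont=27.2633 → 27.8315 [stop]  node(7,2) S=119.5059 payoff=14.4041 vs cont=13.8359 → 14.4041 [stop]  node(7,3) S=134.6329 payoff=0.0000 vs cont=3.3713 → 3.3713 [wait]  node(7,4) S=151.6747 payoff=0.0000 vs cont=0.0000 → 0.0000 [wait]  node(7,5) S=170.8737 payoff=0.0000 vs cont=0.0000 → 0.0000 [wait]  node(7,6) S=192.5028 payoff=0.0000 vs cont=0.0000 → 0.0000 [wait]  node(7,7) S=216.8698 payoff=0.0000 vs cont=0.0000 → 0.0000 [wait]  ⇒ S*(7)=119.5059
t_6: node(6,0) S=99.9416 payoff=33.9684 vs cont=33.4002 → 33.9684 [stop]  node(6,1) S=112.5922 payoff=21.3178 vs cont=20.7496 → 21.3178 [stop]  node(6,2) S=126.8441 payoff=7.0659 vs cont=8.6211 → 8.6211 [wait]  node(6,3) S=142.9000 payoff=0.0000 vs cont=1.6086 → 1.6086 [wait]  node(6,4) S=160.9883 payoff=0.0000 vs cont=0.0000 → 0.0000 [wait]  node(6,5) S=181.3661 payoff=0.0000 vs cont=0.0000 → 0.0000 [wait]  node(6,6) S=204.3234 payoff=0.0000 vs cont=0.0000 → 0.0000 [wait]  ⇒ S*(6)=112.5922
t_5: node(5,0) S=106.0785 payoff=27.8315 vs cont=27.2633 → 27.8315 [stop]  node(5,1) S=119.5059 payoff=14.4041 vs cont=14.6424 → 14.6424 [wait]  node(5,2) S=134.6329 payoff=0.0000 vs cont=4.9476 → 4.9476 [wait]  node(5,3) S=151.6747 payoff=0.0000 vs cont=0.7675 → 0.7675 [wait]  node(5,4) S=170.8737 payoff=0.0000 vs cont=0.0000 → 0.0000 [wait]  node(5,5) S=192.5028 payoff=0.0000 vs cont=0.0000 → 0.0000 [wait]  ⇒ S*(5)=106.0785
t_4: node(4,0) S=112.5922 payoff=21.3178 vs cont=20.8732 → 21.3178 [stop]  node(4,1) S=126.8441 payoff=7.0659 vs cont=9.5523 → 9.5523 [wait]  node(4,2) S=142.9000 payoff=0.0000 vs cont=2.7587 → 2.7587 [wait]  node(4,3) S=160.9883 payoff=0.0000 vs cont=0.3662 → 0.3662 [wait]  node(4,4) S=181.3661 payoff=0.0000 vs cont=0.0000 → 0.0000 [wait]  ⇒ S*(4)=112.5922
t_3: node(3,0) S=119.5059 payoff=14.4041 vs cont=15.1254 → 15.1254 [wait]  node(3,1) S=134.6329 payoff=0.0000 vs cont=5.9884 → 5.9884 [wait]  node(3,2) S=151.6747 payoff=0.0000 vs cont=1.5061 → 1.5061 [wait]  node(3,3) S=170.8737 payoff=0.0000 vs cont=0.1747 → 0.1747 [wait]  ⇒ S*(3)=-
t_2: node(2,0) S=126.8441 payoff=7.0659 vs cont=10.3225 → 10.3225 [wait]  node(2,1) S=142.9000 payoff=0.0000 vs cont=3.6383 → 3.6383 [wait]  node(2,2) S=160.9883 payoff=0.0000 vs cont=0.8092 → 0.8092 [wait]  ⇒ S*(2)=-
t_1: node(1,0) S=134.6329 payoff=0.0000 vs cont=6.8121 → 6.8121 [wait]  node(1,1) S=151.6747 payoff=0.0000 vs cont=2.1556 → 2.1556 [wait]  ⇒ S*(1)=-
t_0: node(0,0) S=142.9000 payoff=0.0000 vs cont=4.3682 → 4.3682 [wait]  ⇒ S*(0)=-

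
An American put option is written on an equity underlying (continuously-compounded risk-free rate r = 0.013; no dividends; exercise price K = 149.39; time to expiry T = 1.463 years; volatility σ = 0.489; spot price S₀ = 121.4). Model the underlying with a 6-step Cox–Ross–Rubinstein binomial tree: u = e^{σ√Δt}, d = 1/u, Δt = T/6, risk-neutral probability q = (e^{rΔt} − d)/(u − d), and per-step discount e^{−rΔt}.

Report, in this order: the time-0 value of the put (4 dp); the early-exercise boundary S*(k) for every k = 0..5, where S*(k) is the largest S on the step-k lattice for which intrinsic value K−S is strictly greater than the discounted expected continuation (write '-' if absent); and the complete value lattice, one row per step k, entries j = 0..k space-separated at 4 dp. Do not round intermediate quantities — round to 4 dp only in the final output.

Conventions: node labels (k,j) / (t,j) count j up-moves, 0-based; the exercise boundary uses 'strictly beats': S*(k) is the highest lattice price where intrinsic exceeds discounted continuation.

Δt=0.24383, u=1.27311, d=0.78548, q=0.44644, disc=e^(-rΔt)=0.99684
k=6 terminal: V=max(K-S,0) → 120.8788 103.1785 74.4896 27.9900 0.0000 0.0000 0.0000
k=5: j=0 S=36.2980 intr=113.0920 cont=112.6192 V=113.0920[EX]; j=1 S=58.8325 intr=90.5575 cont=90.0847 V=90.5575[EX]; j=2 S=95.3568 intr=54.0332 cont=53.5605 V=54.0332[EX]; j=3 S=154.5560 intr=0.0000 cont=15.4452 V=15.4452[hold]; j=4 S=250.5073 intr=0.0000 cont=0.0000 V=0.0000[hold]; j=5 S=406.0268 intr=0.0000 cont=0.0000 V=0.0000[hold]  S*(5)=95.3568
k=4: j=0 S=46.2115 intr=103.1785 cont=102.7057 V=103.1785[EX]; j=1 S=74.9004 intr=74.4896 cont=74.0168 V=74.4896[EX]; j=2 S=121.4000 intr=27.9900 cont=36.6897 V=36.6897[hold]; j=3 S=196.7674 intr=0.0000 cont=8.5229 V=8.5229[hold]; j=4 S=318.9242 intr=0.0000 cont=0.0000 V=0.0000[hold]  S*(4)=74.9004
k=3: j=0 S=58.8325 intr=90.5575 cont=90.0847 V=90.5575[EX]; j=1 S=95.3568 intr=54.0332 cont=57.4320 V=57.4320[hold]; j=2 S=154.5560 intr=0.0000 cont=24.0387 V=24.0387[hold]; j=3 S=250.5073 intr=0.0000 cont=4.7030 V=4.7030[hold]  S*(3)=58.8325
k=2: j=0 S=74.9004 intr=74.4896 cont=75.5293 V=75.5293[hold]; j=1 S=121.4000 intr=27.9900 cont=42.3894 V=42.3894[hold]; j=2 S=196.7674 intr=0.0000 cont=15.3578 V=15.3578[hold]  S*(2)=-
k=1: j=0 S=95.3568 intr=54.0332 cont=60.5423 V=60.5423[hold]; j=1 S=154.5560 intr=0.0000 cont=30.2256 V=30.2256[hold]  S*(1)=-
k=0: j=0 S=121.4000 intr=27.9900 cont=46.8590 V=46.8590[hold]  S*(0)=-

price = 46.8590
boundary = - - - 58.8325 74.9004 95.3568
tree:
46.8590
60.5423 30.2256
75.5293 42.3894 15.3578
90.5575 57.4320 24.0387 4.7030
103.1785 74.4896 36.6897 8.5229 0.0000
113.0920 90.5575 54.0332 15.4452 0.0000 0.0000
120.8788 103.1785 74.4896 27.9900 0.0000 0.0000 0.0000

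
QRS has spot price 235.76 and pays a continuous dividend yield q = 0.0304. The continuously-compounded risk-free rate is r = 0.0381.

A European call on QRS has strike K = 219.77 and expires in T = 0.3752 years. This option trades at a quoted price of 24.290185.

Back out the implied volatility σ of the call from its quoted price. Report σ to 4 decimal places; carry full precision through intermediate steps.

sigma = 0.2666

At σ = 0.2666 the Black–Scholes value reproduces the quote:
σ√T = 0.2666·√0.3752 = 0.163302
d₁ = (ln(S/K) + (r−q+σ²/2)T) / (σ√T) = (ln(235.76/219.77) + (0.0381−0.0304+0.2666²/2)·0.3752) / 0.163302 = (0.070233 + 0.016223) / 0.163302 = 0.529422
d₂ = d₁ − σ√T = 0.529422 − 0.163302 = 0.366120
e^{−rT} = 0.985807
e^{−qT} = 0.988659
N(d₁) = 0.701743,  N(d₂) = 0.642862
V = S·e^{−qT}·N(d₁) − K·e^{−rT}·N(d₂) = 163.566706 − 139.276521 = 24.290185 (matching the quote); vega is positive throughout, so no other σ reproduces this price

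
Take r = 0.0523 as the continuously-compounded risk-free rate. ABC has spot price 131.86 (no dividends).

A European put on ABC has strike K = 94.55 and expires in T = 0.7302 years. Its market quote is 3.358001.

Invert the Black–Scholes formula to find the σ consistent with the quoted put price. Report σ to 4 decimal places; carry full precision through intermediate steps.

sigma = 0.4344

At σ = 0.4344 the Black–Scholes value reproduces the quote:
σ√T = 0.4344·√0.7302 = 0.371202
d₁ = (ln(S/K) + (r+σ²/2)T) / (σ√T) = (ln(131.86/94.55) + (0.0523+0.4344²/2)·0.7302) / 0.371202 = (0.332612 + 0.107085) / 0.371202 = 1.184521
d₂ = d₁ − σ√T = 1.184521 − 0.371202 = 0.813319
e^{−rT} = 0.962531
N(−d₁) = 0.118103,  N(−d₂) = 0.208018
V = K·e^{−rT}·N(−d₂) − S·N(−d₁) = 18.931120 − 15.573119 = 3.358001 (the observed quote) — the price is monotone increasing in volatility, hence this σ is the only solution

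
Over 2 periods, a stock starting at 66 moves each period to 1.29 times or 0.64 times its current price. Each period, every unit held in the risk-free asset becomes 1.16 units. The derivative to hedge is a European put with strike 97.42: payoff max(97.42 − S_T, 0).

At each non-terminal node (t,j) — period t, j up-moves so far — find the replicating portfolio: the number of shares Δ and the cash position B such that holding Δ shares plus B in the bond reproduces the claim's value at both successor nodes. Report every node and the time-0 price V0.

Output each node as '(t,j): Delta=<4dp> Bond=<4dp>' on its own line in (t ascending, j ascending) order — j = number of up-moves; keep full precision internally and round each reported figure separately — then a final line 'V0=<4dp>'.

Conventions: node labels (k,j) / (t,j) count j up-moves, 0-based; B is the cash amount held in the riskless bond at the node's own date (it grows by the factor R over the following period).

(0,0): Delta=-0.8005 Bond=65.1340
(1,0): Delta=-1.0000 Bond=83.9828
(1,1): Delta=-0.7757 Bond=73.4486
V0=12.3017

No-arbitrage ⇒ martingale measure with p* = (R−d)/(u−d) = 0.8000.
Terminal payoffs: V(2,0)=70.3864, V(2,1)=42.9304, V(2,2)=0.0000
(1,0): S=42.2400. Δ = (V_up−V_dn)/(S_up−S_dn) = (42.9304−70.3864)/(54.4896−27.0336) = -1.0000. V = [p*·42.9304 + (1−p*)·70.3864]/1.16 = 41.7428. B = V − Δ·S = 83.9828.
(1,1): S=85.1400. Δ = (V_up−V_dn)/(S_up−S_dn) = (0.0000−42.9304)/(109.8306−54.4896) = -0.7757. V = [p*·0.0000 + (1−p*)·42.9304]/1.16 = 7.4018. B = V − Δ·S = 73.4486.
(0,0): S=66.0000. Δ = (V_up−V_dn)/(S_up−S_dn) = (7.4018−41.7428)/(85.1400−42.2400) = -0.8005. V = [p*·7.4018 + (1−p*)·41.7428]/1.16 = 12.3017. B = V − Δ·S = 65.1340.
Verification: the root portfolio costs Δ(0,0)·S0 + B(0,0) = 12.3017, matching V0.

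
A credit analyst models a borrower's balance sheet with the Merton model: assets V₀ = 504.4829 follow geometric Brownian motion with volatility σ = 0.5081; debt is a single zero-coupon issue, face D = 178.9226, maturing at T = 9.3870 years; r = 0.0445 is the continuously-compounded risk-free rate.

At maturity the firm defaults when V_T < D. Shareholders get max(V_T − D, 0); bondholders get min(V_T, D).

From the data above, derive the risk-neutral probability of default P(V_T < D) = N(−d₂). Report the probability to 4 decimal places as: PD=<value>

Work the structural quantities from V₀ = 504.4829 against face 178.9226:
d₁ = [ln(V₀/D) + (r + σ²/2)T] / (σ√T)
   = [ln(504.4829/178.9226) + (0.0445 + 0.5·0.5081²)·9.3870] / (0.5081·√9.3870)
   = [1.036581 + 1.629422] / 1.556728 = 1.712568
d₂ = d₁ − σ√T = 1.712568 − 1.556728 = 0.155841
risk-neutral PD = N(−d₂) = N(-0.155841) = 0.438079

PD=0.4381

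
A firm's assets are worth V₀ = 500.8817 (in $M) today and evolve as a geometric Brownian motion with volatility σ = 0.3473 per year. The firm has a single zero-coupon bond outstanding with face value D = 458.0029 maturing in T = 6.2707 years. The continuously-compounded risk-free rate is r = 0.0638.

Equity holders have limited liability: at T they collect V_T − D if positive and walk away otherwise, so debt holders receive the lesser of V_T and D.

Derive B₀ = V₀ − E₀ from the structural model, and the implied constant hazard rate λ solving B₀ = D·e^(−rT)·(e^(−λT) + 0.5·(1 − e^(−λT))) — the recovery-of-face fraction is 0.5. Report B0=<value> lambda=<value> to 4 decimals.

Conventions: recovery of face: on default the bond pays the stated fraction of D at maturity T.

With assets at 500.8817 and a single debt payment of 458.0029 at 6.2707 years:
d₁ = [ln(V₀/D) + (r + σ²/2)T] / (σ√T)
   = [ln(500.8817/458.0029) + (0.0638 + 0.5·0.3473²)·6.2707] / (0.3473·√6.2707)
   = [0.089494 + 0.778248] / 0.869687 = 0.997765
d₂ = d₁ − σ√T = 0.997765 − 0.869687 = 0.128078
N(d₁) = 0.840803,  N(d₂) = 0.550956,  e^(−rT) = 0.670273
E₀ = V₀·N(d₁) − D·e^(−rT)·N(d₂)
   = 500.8817·0.840803 − 458.0029·0.670273·0.550956 = 252.006607
B₀ = V₀ − E₀ = 500.8817 − 252.006607 = 248.875093
e^(−λT) = (B₀·e^(rT)/D − 0.5)/(1 − 0.5) = (248.8751·1.491930/458.0029 − 0.5)/0.5 = 0.62140570
λ = −ln(0.62140570)/6.2707 = 0.075872

B0=248.8751 lambda=0.0759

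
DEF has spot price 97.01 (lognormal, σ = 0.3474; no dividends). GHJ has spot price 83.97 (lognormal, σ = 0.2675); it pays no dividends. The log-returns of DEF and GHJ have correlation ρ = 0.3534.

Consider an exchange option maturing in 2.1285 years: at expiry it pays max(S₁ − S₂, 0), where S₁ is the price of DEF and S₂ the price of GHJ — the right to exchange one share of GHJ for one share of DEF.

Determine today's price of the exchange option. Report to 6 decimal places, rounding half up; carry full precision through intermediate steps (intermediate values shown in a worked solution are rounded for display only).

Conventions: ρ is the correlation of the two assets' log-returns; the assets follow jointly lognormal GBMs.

σ_eff = √(σ₁² + σ₂² − 2ρσ₁σ₂) = √(0.3474² + 0.2675² − 2·0.3534·0.3474·0.2675) = 0.355753
d₁ = (ln(S₁/S₂) + (q₂ − q₁ + σ_eff²/2)T) / (σ_eff√T) = (ln(97.01/83.97) + (0.0 − 0.0 + 0.063280)·2.1285) / 0.519022 = 0.537639
d₂ = d₁ − σ_eff√T = 0.537639 − 0.519022 = 0.018617
N(d₁) = 0.704587,  N(d₂) = 0.507427
V = S₁·e^{−q₁T}·N(d₁) − S₂·e^{−q₂T}·N(d₂) = 68.351965 − 42.608611 = 25.743354
Key observation: r never enters — measured in units of GHJ, the claim is a call on S₁/S₂ struck at 1, so only the dividend yields and σ_eff matter.

exchange price = 25.743354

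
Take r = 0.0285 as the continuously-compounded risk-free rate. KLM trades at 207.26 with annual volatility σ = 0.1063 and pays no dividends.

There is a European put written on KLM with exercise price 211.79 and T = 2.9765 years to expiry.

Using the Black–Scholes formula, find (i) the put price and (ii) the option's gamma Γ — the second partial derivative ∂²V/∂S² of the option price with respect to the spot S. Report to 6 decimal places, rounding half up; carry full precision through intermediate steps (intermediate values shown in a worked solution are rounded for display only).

price = 9.191874
Γ = 0.009542

σ√T = 0.1063·√2.9765 = 0.183394
d₁ = (ln(S/K) + (r+σ²/2)T) / (σ√T) = (ln(207.26/211.79) + (0.0285+0.1063²/2)·2.9765) / 0.183394 = (-0.021621 + 0.101647) / 0.183394 = 0.436359
d₂ = d₁ − σ√T = 0.436359 − 0.183394 = 0.252965
e^{−rT} = 0.918668
N(−d₁) = 0.331288,  N(−d₂) = 0.400148
Put price V = K·e^{−rT}·N(−d₂) − S·N(−d₁) = 77.854647 − 68.662773 = 9.191874
φ(d₁) = (1/√(2π))·e^{−d₁²/2} = 0.362713
Γ = φ(d₁) / (S·σ·√T) = 0.009542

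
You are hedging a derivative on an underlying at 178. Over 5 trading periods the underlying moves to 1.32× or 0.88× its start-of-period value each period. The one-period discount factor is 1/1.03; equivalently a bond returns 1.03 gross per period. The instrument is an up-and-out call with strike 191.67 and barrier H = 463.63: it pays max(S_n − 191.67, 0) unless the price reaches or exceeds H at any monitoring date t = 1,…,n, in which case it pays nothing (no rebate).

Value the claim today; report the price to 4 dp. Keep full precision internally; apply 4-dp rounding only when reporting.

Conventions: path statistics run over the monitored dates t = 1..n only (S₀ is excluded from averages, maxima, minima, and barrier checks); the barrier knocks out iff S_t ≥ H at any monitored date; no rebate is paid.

price = 24.2628

With p* = (R−d)/(u−d) = 0.3409, sum probability × payoff across the paths and divide by R^5.
Enumerate all 2^5 = 32 price paths (U = up ×1.32, D = down ×0.88); each path with k up-moves has probability p*^k·(1−p*)^(5−k).
DDDDD: M=156.6400, payoff=0.0000, prob=0.124373
UDDDD: M=234.9600, payoff=0.0000, prob=0.064331
DUDDD: M=206.7648, payoff=0.0000, prob=0.064331
UUDDD: M=310.1472, payoff=19.6866, prob=0.033275
DDUDD: M=181.9530, payoff=0.0000, prob=0.064331
UDUDD: M=272.9295, payoff=19.6866, prob=0.033275
DUUDD: M=272.9295, payoff=19.6866, prob=0.033275
UUUDD: M=409.3943, payoff=125.3649, prob=0.017211
DDDUD: M=160.1187, payoff=0.0000, prob=0.064331
UDDUD: M=240.1780, payoff=19.6866, prob=0.033275
DUDUD: M=240.1780, payoff=19.6866, prob=0.033275
UUDUD: M=360.2670, payoff=125.3649, prob=0.017211
DDUUD: M=240.1780, payoff=19.6866, prob=0.033275
UDUUD: M=360.2670, payoff=125.3649, prob=0.017211
DUUUD: M=360.2670, payoff=125.3649, prob=0.017211
UUUUD: M=540.4005, payoff=0.0000, prob=0.008902
DDDDU: M=156.6400, payoff=0.0000, prob=0.064331
UDDDU: M=234.9600, payoff=19.6866, prob=0.033275
DUDDU: M=211.3566, payoff=19.6866, prob=0.033275
UUDDU: M=317.0349, payoff=125.3649, prob=0.017211
DDUDU: M=211.3566, payoff=19.6866, prob=0.033275
UDUDU: M=317.0349, payoff=125.3649, prob=0.017211
DUUDU: M=317.0349, payoff=125.3649, prob=0.017211
UUUDU: M=475.5524, payoff=0.0000, prob=0.008902
DDDUU: M=211.3566, payoff=19.6866, prob=0.033275
UDDUU: M=317.0349, payoff=125.3649, prob=0.017211
DUDUU: M=317.0349, payoff=125.3649, prob=0.017211
UUDUU: M=475.5524, payoff=0.0000, prob=0.008902
DDUUU: M=317.0349, payoff=125.3649, prob=0.017211
UDUUU: M=475.5524, payoff=0.0000, prob=0.008902
DUUUU: M=475.5524, payoff=0.0000, prob=0.008902
UUUUU: M=713.3286, payoff=0.0000, prob=0.004605
Price = Σ prob·payoff / R^5 = 28.127228 / 1.159274 = 24.2628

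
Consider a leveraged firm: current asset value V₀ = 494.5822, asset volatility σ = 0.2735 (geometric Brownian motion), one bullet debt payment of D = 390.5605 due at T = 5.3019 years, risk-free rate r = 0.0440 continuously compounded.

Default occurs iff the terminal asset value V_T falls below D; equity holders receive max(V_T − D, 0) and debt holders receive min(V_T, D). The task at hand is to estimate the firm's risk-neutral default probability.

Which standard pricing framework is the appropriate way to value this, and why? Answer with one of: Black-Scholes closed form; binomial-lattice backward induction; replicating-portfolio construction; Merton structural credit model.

framework: Merton structural credit model

Key observation: the question is about default risk generated by asset-value dynamics against a debt face of 390.5605 — the structural framework prices exactly that.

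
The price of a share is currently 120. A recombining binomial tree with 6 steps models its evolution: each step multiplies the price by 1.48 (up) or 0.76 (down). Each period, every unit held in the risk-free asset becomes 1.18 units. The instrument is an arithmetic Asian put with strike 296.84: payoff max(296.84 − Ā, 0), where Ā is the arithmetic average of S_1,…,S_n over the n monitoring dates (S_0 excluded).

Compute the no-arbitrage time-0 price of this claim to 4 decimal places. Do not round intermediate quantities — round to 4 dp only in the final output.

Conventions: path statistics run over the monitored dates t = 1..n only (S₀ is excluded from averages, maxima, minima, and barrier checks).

Set p* = 0.5833 (from d < R < u); the path-dependent value is the discounted p*-expectation over all price paths.
Enumerate all 2^6 = 64 price paths (U = up ×1.48, D = down ×0.76); each path with k up-moves has probability p*^k·(1−p*)^(6−k).
DDDDDD: Ā=51.1290, payoff=245.7110, prob=0.005233
UDDDDD: Ā=99.5670, payoff=197.2730, prob=0.007326
DUDDDD: Ā=85.1670, payoff=211.6730, prob=0.007326
UUDDDD: Ā=165.8515, payoff=130.9885, prob=0.010256
DDUDDD: Ā=74.2230, payoff=222.6170, prob=0.007326
UDUDDD: Ā=144.5395, payoff=152.3005, prob=0.010256
DUUDDD: Ā=130.1395, payoff=166.7005, prob=0.010256
UUUDDD: Ā=253.4296, payoff=43.4104, prob=0.014359
DDDUDD: Ā=65.9056, payoff=230.9344, prob=0.007326
UDDUDD: Ā=128.3424, payoff=168.4976, prob=0.010256
DUDUDD: Ā=113.9424, payoff=182.8976, prob=0.010256
UUDUDD: Ā=221.8879, payoff=74.9521, prob=0.014359
DDUUDD: Ā=102.9984, payoff=193.8416, prob=0.010256
UDUUDD: Ā=200.5759, payoff=96.2641, prob=0.014359
DUUUDD: Ā=186.1759, payoff=110.6641, prob=0.014359
UUUUDD: Ā=362.5530, payoff=0.0000, prob=0.020102
DDDDUD: Ā=59.5843, payoff=237.2557, prob=0.007326
UDDDUD: Ā=116.0326, payoff=180.8074, prob=0.010256
DUDDUD: Ā=101.6326, payoff=195.2074, prob=0.010256
UUDDUD: Ā=197.9161, payoff=98.9239, prob=0.014359
DDUDUD: Ā=90.6886, payoff=206.1514, prob=0.010256
UDUDUD: Ā=176.6041, payoff=120.2359, prob=0.014359
DUUDUD: Ā=162.2041, payoff=134.6359, prob=0.014359
UUUDUD: Ā=315.8712, payoff=0.0000, prob=0.020102
DDDUUD: Ā=82.3712, payoff=214.4688, prob=0.010256
UDDUUD: Ā=160.4070, payoff=136.4330, prob=0.014359
DUDUUD: Ā=146.0070, payoff=150.8330, prob=0.014359
UUDUUD: Ā=284.3295, payoff=12.5105, prob=0.020102
DDUUUD: Ā=135.0630, payoff=161.7770, prob=0.014359
UDUUUD: Ā=263.0175, payoff=33.8225, prob=0.020102
DUUUUD: Ā=248.6175, payoff=48.2225, prob=0.020102
UUUUUD: Ā=484.1498, payoff=0.0000, prob=0.028143
DDDDDU: Ā=54.7802, payoff=242.0598, prob=0.007326
UDDDDU: Ā=106.6772, payoff=190.1628, prob=0.010256
DUDDDU: Ā=92.2772, payoff=204.5628, prob=0.010256
UUDDDU: Ā=179.6976, payoff=117.1424, prob=0.014359
DDUDDU: Ā=81.3332, payoff=215.5068, prob=0.010256
UDUDDU: Ā=158.3856, payoff=138.4544, prob=0.014359
DUUDDU: Ā=143.9856, payoff=152.8544, prob=0.014359
UUUDDU: Ā=280.3930, payoff=16.4470, prob=0.020102
DDDUDU: Ā=73.0157, payoff=223.8243, prob=0.010256
UDDUDU: Ā=142.1885, payoff=154.6515, prob=0.014359
DUDUDU: Ā=127.7885, payoff=169.0515, prob=0.014359
UUDUDU: Ā=248.8513, payoff=47.9887, prob=0.020102
DDUUDU: Ā=116.8445, payoff=179.9955, prob=0.014359
UDUUDU: Ā=227.5393, payoff=69.3007, prob=0.020102
DUUUDU: Ā=213.1393, payoff=83.7007, prob=0.020102
UUUUDU: Ā=415.0607, payoff=0.0000, prob=0.028143
DDDDUU: Ā=66.6945, payoff=230.1455, prob=0.010256
UDDDUU: Ā=129.8787, payoff=166.9613, prob=0.014359
DUDDUU: Ā=115.4787, payoff=181.3613, prob=0.014359
UUDDUU: Ā=224.8796, payoff=71.9604, prob=0.020102
DDUDUU: Ā=104.5347, payoff=192.3053, prob=0.014359
UDUDUU: Ā=203.5676, payoff=93.2724, prob=0.020102
DUUDUU: Ā=189.1676, payoff=107.6724, prob=0.020102
UUUDUU: Ā=368.3789, payoff=0.0000, prob=0.028143
DDDUUU: Ā=96.2172, payoff=200.6228, prob=0.014359
UDDUUU: Ā=187.3704, payoff=109.4696, prob=0.020102
DUDUUU: Ā=172.9704, payoff=123.8696, prob=0.020102
UUDUUU: Ā=336.8372, payoff=0.0000, prob=0.028143
DDUUUU: Ā=162.0264, payoff=134.8136, prob=0.020102
UDUUUU: Ā=315.5252, payoff=0.0000, prob=0.028143
DUUUUU: Ā=301.1252, payoff=0.0000, prob=0.028143
UUUUUU: Ā=586.4016, payoff=0.0000, prob=0.039400
Price = Σ prob·payoff / R^6 = 99.505988 / 2.699554 = 36.8602

price = 36.8602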